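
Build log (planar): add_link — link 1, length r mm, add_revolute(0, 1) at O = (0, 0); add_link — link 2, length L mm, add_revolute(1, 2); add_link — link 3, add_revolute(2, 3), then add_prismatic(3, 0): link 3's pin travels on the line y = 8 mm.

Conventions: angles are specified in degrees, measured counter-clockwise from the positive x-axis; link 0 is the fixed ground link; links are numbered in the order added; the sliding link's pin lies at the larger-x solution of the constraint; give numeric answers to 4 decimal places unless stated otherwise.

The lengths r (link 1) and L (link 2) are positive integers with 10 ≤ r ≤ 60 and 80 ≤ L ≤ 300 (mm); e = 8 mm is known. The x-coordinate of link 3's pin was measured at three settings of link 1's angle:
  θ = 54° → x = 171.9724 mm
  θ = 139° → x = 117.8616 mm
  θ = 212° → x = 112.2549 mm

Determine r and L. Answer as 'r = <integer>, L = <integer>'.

constraint per measurement: (x − r cos θ)² + (r sin θ − e)² = L²
subtracting the θ₁ and θ₂ equations cancels the r² and L² terms:
r = (x₁² − x₂²) / (2[(x₁cos θ₁ + e sin θ₁) − (x₂cos θ₂ + e sin θ₂)]) = 41.0000 → r = 41
L² = (x₁ − r cos θ₁)² + (r sin θ₁ − e)² = 22499.9983 → L = 150.0000 → L = 150
check at θ₃=212°: x = 112.2549 (printed 112.2549) ✓

r = 41, L = 150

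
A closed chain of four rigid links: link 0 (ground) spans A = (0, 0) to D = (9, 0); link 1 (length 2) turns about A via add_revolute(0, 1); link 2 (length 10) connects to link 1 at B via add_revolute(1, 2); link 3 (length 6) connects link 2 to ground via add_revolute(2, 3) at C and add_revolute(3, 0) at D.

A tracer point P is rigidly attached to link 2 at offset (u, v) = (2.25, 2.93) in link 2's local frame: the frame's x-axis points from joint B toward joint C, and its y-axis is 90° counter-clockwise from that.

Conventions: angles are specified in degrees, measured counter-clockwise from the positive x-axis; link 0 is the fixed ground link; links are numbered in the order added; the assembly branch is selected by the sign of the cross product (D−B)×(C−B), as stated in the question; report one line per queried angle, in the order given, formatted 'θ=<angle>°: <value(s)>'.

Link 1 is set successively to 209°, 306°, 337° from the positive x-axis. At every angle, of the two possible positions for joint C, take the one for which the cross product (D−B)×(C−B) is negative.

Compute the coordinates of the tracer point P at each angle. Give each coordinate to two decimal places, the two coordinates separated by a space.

A=(0,0), D=(9.00,0)
θ=209°: B = A + 2.00·(cos209°, sin209°) = (-1.7492, -0.9696)
θ=209°: |BD| = 10.7929
θ=209°: circle(B,10.00) ∩ circle(D,6.00): a=8.3614, h=5.4852
θ=209°:   candidates: C₊=(6.0855,5.2446) cross=59.201; C₋=(7.0711,-5.6815) cross=-59.201
θ=209°:   branch - wants cross < 0 → take C=(7.0711,-5.6815) (cross=-59.201)
θ=209°: ex = (C−B)/|BC| = (0.8820,-0.4712); ey = (0.4712,0.8820)
θ=209°: P = B + 2.25·ex + 2.93·ey = (1.6159,0.5546)
θ=306°: B = A + 2.00·(cos306°, sin306°) = (1.1756, -1.6180)
θ=306°: |BD| = 7.9900
θ=306°: circle(B,10.00) ∩ circle(D,6.00): a=8.0000, h=6.0000
θ=306°:   candidates: C₊=(7.7948,5.8777) cross=47.940; C₋=(10.2249,-5.8736) cross=-47.940
θ=306°:   branch - wants cross < 0 → take C=(10.2249,-5.8736) (cross=-47.940)
θ=306°: ex = (C−B)/|BC| = (0.9049,-0.4256); ey = (0.4256,0.9049)
θ=306°: P = B + 2.25·ex + 2.93·ey = (4.4586,0.0759)
θ=337°: B = A + 2.00·(cos337°, sin337°) = (1.8410, -0.7815)
θ=337°: |BD| = 7.2015
θ=337°: circle(B,10.00) ∩ circle(D,6.00): a=8.0443, h=5.9405
θ=337°:   candidates: C₊=(9.1931,5.9969) cross=42.781; C₋=(10.4824,-5.8140) cross=-42.781
θ=337°:   branch - wants cross < 0 → take C=(10.4824,-5.8140) (cross=-42.781)
θ=337°: ex = (C−B)/|BC| = (0.8641,-0.5033); ey = (0.5033,0.8641)
θ=337°: P = B + 2.25·ex + 2.93·ey = (5.2599,0.6181)

θ=209°: 1.62 0.55
θ=306°: 4.46 0.08
θ=337°: 5.26 0.62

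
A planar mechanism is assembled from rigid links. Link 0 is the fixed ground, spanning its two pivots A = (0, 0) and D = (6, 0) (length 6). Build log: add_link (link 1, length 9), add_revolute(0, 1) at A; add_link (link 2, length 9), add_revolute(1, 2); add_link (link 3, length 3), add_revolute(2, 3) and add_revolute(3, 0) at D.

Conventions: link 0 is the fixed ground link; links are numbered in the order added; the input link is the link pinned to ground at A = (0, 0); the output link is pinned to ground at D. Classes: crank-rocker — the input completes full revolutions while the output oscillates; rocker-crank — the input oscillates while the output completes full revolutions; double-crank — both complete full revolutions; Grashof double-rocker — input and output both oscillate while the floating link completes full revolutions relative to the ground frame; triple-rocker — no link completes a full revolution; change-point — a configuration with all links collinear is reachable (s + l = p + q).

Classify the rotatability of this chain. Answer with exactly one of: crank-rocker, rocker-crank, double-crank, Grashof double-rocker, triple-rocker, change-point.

lengths: ground=6, input=9, coupler=9, output=3
sorted: s=3 (shortest), l=9 (longest), p+q=15
s + l = 12 vs p + q = 15
s + l < p + q (Grashof) with shortest = output link → rocker-crank

rocker-crank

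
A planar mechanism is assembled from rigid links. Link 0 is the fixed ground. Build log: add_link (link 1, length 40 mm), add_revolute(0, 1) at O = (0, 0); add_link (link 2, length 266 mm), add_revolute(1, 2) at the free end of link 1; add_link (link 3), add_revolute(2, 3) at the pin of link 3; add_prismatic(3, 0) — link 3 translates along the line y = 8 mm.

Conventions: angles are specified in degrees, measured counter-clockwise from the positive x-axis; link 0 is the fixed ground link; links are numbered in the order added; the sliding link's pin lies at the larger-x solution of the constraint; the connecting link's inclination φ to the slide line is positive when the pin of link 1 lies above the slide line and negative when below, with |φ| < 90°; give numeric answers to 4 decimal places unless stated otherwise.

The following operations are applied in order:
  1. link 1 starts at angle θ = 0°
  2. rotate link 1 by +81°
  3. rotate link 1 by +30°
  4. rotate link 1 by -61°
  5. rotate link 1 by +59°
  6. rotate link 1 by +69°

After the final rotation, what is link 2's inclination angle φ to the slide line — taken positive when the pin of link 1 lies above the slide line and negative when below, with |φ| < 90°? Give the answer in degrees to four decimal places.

geometry: r = 40 mm, L = 266 mm, e = 8 mm; θ starts at 0°
rotate link 1 by +81°: θ ← 0° +81° = 81°
rotate link 1 by +30°: θ ← 81° +30° = 111°
rotate link 1 by -61°: θ ← 111° -61° = 50°
rotate link 1 by +59°: θ ← 50° +59° = 109°
rotate link 1 by +69°: θ ← 109° +69° = 178°
h = r sin θ − e = 1.395980 − 8 = -6.604020
sin φ = h / L = -6.604020 / 266 = -0.02482714
φ = arcsin(-0.02482714) = -1.422637°

-1.4226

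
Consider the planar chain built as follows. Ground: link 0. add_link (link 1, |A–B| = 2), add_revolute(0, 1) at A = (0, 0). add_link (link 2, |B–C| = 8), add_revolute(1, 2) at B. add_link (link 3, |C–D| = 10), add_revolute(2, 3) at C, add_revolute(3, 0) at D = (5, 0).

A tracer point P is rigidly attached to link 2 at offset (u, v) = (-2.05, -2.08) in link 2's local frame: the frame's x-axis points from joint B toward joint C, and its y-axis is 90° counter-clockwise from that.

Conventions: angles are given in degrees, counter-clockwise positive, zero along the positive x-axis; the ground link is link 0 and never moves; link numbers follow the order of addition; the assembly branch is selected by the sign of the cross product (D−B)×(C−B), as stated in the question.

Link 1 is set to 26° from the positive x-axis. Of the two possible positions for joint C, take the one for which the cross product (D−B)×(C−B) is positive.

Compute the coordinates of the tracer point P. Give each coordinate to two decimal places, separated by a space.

A=(0,0), D=(5.00,0)
B = A + 2.00·(cos26°, sin26°) = (1.7976, 0.8767)
|BD| = 3.3203
circle(B,8.00) ∩ circle(D,10.00): a=-3.7611, h=7.0607
  candidates: C₊=(0.0344,8.6800) cross=23.443; C₋=(-3.6945,-4.9402) cross=-23.443
  branch + wants cross > 0 → take C=(0.0344,8.6800) (cross=23.443)
ex = (C−B)/|BC| = (-0.2204,0.9754); ey = (-0.9754,-0.2204)
P = B + -2.05·ex + -2.08·ey = (4.2783,-0.6644)

4.28 -0.66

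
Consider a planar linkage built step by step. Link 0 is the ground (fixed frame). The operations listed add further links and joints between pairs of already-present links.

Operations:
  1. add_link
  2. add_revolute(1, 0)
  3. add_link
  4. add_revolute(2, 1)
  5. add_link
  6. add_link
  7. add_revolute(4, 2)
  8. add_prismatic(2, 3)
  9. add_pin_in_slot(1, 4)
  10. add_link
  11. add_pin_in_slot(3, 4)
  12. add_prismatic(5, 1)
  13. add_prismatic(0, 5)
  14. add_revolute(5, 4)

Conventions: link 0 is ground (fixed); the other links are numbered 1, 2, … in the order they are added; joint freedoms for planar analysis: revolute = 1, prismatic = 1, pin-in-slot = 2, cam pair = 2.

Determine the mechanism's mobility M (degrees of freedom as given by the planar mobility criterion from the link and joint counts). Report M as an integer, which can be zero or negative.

L=1 J1=0 J2=0
add link → L=2 J1=0 J2=0
R@1,0 dof=1 J1 → L=2 J1=1 J2=0
add link → L=3 J1=1 J2=0
R@2,1 dof=1 J1 → L=3 J1=2 J2=0
add link → L=4 J1=2 J2=0
add link → L=5 J1=2 J2=0
R@4,2 dof=1 J1 → L=5 J1=3 J2=0
P@2,3 dof=1 J1 → L=5 J1=4 J2=0
PS@1,4 dof=2 J2 → L=5 J1=4 J2=1
add link → L=6 J1=4 J2=1
PS@3,4 dof=2 J2 → L=6 J1=4 J2=2
P@5,1 dof=1 J1 → L=6 J1=5 J2=2
P@0,5 dof=1 J1 → L=6 J1=6 J2=2
R@5,4 dof=1 J1 → L=6 J1=7 J2=2
M=3(L−1)−2J1−J2=3·5−2·7−2=-1

M = -1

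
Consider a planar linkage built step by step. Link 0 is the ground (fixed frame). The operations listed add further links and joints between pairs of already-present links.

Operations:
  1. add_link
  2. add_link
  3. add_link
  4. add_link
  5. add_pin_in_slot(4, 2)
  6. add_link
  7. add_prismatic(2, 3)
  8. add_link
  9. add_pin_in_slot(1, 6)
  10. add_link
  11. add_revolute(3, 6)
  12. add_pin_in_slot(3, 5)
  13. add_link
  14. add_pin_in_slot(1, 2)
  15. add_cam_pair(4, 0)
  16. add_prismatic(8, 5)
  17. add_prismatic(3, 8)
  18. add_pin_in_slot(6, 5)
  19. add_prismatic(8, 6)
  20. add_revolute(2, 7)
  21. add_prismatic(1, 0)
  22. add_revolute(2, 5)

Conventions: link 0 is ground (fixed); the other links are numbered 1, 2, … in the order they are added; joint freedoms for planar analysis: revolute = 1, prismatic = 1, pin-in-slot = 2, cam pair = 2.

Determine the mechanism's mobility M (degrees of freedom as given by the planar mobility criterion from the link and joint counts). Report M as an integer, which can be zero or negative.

ground; <1,0,0>
#1 <2,0,0>
#2 <3,0,0>
#3 <4,0,0>
#4 <5,0,0>
PS:4↔2 J2 <5,0,1>
#5 <6,0,1>
P:2↔3 J1 <6,1,1>
#6 <7,1,1>
PS:1↔6 J2 <7,1,2>
#7 <8,1,2>
R:3↔6 J1 <8,2,2>
PS:3↔5 J2 <8,2,3>
#8 <9,2,3>
PS:1↔2 J2 <9,2,4>
C:4↔0 J2 <9,2,5>
P:8↔5 J1 <9,3,5>
P:3↔8 J1 <9,4,5>
PS:6↔5 J2 <9,4,6>
P:8↔6 J1 <9,5,6>
R:2↔7 J1 <9,6,6>
P:1↔0 J1 <9,7,6>
R:2↔5 J1 <9,8,6>
3×8 − 2×8 − 1×6 = 2

M = 2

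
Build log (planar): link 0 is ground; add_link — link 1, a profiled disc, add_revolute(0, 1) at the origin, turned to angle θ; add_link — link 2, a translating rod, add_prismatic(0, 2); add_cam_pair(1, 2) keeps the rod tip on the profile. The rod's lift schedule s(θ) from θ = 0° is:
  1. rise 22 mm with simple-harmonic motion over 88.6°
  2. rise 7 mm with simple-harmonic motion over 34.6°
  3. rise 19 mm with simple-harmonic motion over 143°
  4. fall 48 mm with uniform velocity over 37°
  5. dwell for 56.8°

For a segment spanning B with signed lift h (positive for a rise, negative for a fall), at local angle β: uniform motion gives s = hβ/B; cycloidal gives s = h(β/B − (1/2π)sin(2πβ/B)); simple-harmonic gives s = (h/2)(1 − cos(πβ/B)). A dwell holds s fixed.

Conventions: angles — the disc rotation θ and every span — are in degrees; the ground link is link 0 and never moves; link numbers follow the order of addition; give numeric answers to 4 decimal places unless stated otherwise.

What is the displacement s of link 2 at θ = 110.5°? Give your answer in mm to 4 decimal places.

seg 1 [0°–88.6°] simple-harmonic, h=22: full span → s += 22 → s = 22.0000
seg 2 [88.6°–123.2°] simple-harmonic, h=7: θ=110.5° here. β=21.9, B=34.6. 7/2·(1 − cos(π·0.6329)) = 4.9197 → s = 26.9197

26.9197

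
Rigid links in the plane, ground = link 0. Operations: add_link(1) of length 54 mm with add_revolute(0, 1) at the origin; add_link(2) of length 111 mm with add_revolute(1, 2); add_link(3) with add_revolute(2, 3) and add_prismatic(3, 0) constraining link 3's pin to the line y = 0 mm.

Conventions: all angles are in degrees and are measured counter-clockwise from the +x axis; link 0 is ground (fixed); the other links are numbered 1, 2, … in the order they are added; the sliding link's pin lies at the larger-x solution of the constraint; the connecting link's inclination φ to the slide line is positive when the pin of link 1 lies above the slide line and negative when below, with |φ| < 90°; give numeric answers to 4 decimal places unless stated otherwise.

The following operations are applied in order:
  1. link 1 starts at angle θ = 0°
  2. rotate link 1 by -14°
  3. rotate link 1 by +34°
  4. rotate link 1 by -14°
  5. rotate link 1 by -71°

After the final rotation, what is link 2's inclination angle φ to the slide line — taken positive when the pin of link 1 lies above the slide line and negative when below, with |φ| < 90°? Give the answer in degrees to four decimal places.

geometry: r = 54 mm, L = 111 mm, e = 0 mm; θ starts at 0°
rotate link 1 by -14°: θ ← 0° -14° = -14°
rotate link 1 by +34°: θ ← -14° +34° = 20°
rotate link 1 by -14°: θ ← 20° -14° = 6°
rotate link 1 by -71°: θ ← 6° -71° = -65°
h = r sin θ − e = -48.940620 − 0 = -48.940620
sin φ = h / L = -48.940620 / 111 = -0.44090649
φ = arcsin(-0.44090649) = -26.161733°

-26.1617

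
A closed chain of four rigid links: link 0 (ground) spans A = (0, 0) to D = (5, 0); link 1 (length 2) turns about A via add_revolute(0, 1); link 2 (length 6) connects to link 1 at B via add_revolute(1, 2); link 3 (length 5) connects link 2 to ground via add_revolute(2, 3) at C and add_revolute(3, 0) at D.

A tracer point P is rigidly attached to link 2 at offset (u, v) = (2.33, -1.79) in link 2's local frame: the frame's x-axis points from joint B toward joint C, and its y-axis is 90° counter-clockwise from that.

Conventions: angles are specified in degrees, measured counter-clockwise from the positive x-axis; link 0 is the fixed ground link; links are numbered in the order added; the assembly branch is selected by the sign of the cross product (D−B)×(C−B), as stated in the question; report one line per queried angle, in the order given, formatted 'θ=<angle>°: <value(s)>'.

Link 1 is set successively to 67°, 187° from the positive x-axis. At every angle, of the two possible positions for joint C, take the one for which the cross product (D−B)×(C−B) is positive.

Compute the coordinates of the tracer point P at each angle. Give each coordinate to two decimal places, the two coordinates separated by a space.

A=(0,0), D=(5.00,0)
θ=67°: B = A + 2.00·(cos67°, sin67°) = (0.7815, 1.8410)
θ=67°: |BD| = 4.6028
θ=67°: circle(B,6.00) ∩ circle(D,5.00): a=3.4963, h=4.8760
θ=67°:   candidates: C₊=(5.9362,4.9116) cross=22.443; C₋=(2.0356,-4.0265) cross=-22.443
θ=67°:   branch + wants cross > 0 → take C=(5.9362,4.9116) (cross=22.443)
θ=67°: ex = (C−B)/|BC| = (0.8591,0.5118); ey = (-0.5118,0.8591)
θ=67°: P = B + 2.33·ex + -1.79·ey = (3.6993,1.4956)
θ=187°: B = A + 2.00·(cos187°, sin187°) = (-1.9851, -0.2437)
θ=187°: |BD| = 6.9893
θ=187°: circle(B,6.00) ∩ circle(D,5.00): a=4.2816, h=4.2033
θ=187°:   candidates: C₊=(2.1473,4.1064) cross=29.379; C₋=(2.4405,-4.2952) cross=-29.379
θ=187°:   branch + wants cross > 0 → take C=(2.1473,4.1064) (cross=29.379)
θ=187°: ex = (C−B)/|BC| = (0.6887,0.7250); ey = (-0.7250,0.6887)
θ=187°: P = B + 2.33·ex + -1.79·ey = (0.9174,0.2127)

θ=67°: 3.70 1.50
θ=187°: 0.92 0.21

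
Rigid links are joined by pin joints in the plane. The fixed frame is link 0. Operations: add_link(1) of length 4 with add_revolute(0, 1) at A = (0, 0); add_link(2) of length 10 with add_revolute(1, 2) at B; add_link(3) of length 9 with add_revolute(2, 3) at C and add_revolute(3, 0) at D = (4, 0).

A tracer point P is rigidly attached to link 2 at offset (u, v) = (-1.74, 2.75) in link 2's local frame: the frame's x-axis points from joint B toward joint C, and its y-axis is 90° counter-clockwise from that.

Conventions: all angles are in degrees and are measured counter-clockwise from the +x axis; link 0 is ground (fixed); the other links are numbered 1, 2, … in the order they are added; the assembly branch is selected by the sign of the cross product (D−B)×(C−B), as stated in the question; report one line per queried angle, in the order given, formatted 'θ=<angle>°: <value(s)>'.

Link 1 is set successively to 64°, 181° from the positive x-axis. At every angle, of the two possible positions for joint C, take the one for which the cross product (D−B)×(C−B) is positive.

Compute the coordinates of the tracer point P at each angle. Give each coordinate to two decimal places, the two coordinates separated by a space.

A=(0,0), D=(4.00,0)
θ=64°: B = A + 4.00·(cos64°, sin64°) = (1.7535, 3.5952)
θ=64°: |BD| = 4.2394
θ=64°: circle(B,10.00) ∩ circle(D,9.00): a=4.3606, h=8.9992
θ=64°:   candidates: C₊=(11.6960,4.6660) cross=38.151; C₋=(-3.5675,-4.8716) cross=-38.151
θ=64°:   branch + wants cross > 0 → take C=(11.6960,4.6660) (cross=38.151)
θ=64°: ex = (C−B)/|BC| = (0.9942,0.1071); ey = (-0.1071,0.9942)
θ=64°: P = B + -1.74·ex + 2.75·ey = (-0.2710,6.1430)
θ=181°: B = A + 4.00·(cos181°, sin181°) = (-3.9994, -0.0698)
θ=181°: |BD| = 7.9997
θ=181°: circle(B,10.00) ∩ circle(D,9.00): a=5.1874, h=8.5493
θ=181°:   candidates: C₊=(1.1132,8.5245) cross=68.392; C₋=(1.2624,-8.5735) cross=-68.392
θ=181°:   branch + wants cross > 0 → take C=(1.1132,8.5245) (cross=68.392)
θ=181°: ex = (C−B)/|BC| = (0.5113,0.8594); ey = (-0.8594,0.5113)
θ=181°: P = B + -1.74·ex + 2.75·ey = (-7.2524,-0.1593)

θ=64°: -0.27 6.14
θ=181°: -7.25 -0.16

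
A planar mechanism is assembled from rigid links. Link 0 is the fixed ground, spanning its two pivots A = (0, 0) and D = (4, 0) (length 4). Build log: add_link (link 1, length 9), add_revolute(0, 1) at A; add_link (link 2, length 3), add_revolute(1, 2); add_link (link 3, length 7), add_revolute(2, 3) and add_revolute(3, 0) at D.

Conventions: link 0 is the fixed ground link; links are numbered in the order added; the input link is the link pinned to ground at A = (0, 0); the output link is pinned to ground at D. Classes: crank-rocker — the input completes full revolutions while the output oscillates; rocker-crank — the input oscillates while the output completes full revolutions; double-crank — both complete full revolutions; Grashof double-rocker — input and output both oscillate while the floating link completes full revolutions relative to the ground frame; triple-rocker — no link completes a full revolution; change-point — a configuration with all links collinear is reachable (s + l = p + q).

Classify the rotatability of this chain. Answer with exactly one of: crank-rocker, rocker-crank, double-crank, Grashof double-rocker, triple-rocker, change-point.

lengths: ground=4, input=9, coupler=3, output=7
sorted: s=3 (shortest), l=9 (longest), p+q=11
s + l = 12 vs p + q = 11
s + l > p + q → non-Grashof → no link fully rotates → triple-rocker

triple-rocker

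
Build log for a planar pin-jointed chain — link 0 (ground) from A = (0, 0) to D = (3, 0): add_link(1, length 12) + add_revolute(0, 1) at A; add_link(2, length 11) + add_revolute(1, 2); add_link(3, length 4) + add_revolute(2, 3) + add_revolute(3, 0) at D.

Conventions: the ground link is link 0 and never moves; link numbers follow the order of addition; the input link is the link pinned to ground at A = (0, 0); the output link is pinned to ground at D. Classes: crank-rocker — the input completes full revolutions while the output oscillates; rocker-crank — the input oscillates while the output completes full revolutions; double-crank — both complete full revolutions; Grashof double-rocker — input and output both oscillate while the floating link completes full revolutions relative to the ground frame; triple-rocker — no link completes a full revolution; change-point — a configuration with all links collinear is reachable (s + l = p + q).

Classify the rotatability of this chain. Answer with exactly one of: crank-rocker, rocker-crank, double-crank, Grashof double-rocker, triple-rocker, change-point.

lengths: ground=3, input=12, coupler=11, output=4
sorted: s=3 (shortest), l=12 (longest), p+q=15
s + l = 15 vs p + q = 15
s + l = p + q → change-point (collinear configuration reachable)

change-point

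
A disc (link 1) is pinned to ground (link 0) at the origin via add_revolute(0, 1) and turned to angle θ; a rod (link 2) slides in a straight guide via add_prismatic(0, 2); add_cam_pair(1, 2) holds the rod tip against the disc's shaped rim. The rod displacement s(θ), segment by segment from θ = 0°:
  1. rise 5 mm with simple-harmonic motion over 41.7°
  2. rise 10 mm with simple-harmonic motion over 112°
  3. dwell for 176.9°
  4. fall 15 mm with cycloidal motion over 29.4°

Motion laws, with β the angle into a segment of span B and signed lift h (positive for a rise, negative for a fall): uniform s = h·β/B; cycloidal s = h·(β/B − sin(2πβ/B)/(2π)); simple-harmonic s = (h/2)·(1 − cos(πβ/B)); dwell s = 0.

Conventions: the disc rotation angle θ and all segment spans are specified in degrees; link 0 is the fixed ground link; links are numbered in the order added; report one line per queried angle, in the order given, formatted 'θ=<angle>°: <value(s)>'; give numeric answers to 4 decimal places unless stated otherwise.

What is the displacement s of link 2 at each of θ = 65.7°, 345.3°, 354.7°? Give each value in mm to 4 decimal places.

segment 1 (0° to 41.7°, simple-harmonic, h = 5) is passed completely: s = 0.0000 + (5) = 5.0000
θ = 65.7° falls in segment 2 (41.7° to 153.7°, simple-harmonic, h = 10): β = 65.7 − 41.7 = 24°, B = 112°; Δs = 10/2·(1 − cos(π·0.2143)) = 1.0908; s = 5.0000 + 1.0908 = 6.0908
segment 2 (41.7° to 153.7°, simple-harmonic, h = 10) is passed completely: s = 5.0000 + (10) = 15.0000
segment 3 (153.7° to 330.6°, dwell): s unchanged at 15.0000
θ = 345.3° falls in segment 4 (330.6° to 360°, cycloidal, h = -15): β = 345.3 − 330.6 = 14.7°, B = 29.4°; Δs = -15·(0.5000 − sin(2π·0.5000)/(2π)) = -7.5000; s = 15.0000 − 7.5000 = 7.5000
θ = 354.7° falls in segment 4 (330.6° to 360°, cycloidal, h = -15): β = 354.7 − 330.6 = 24.1°, B = 29.4°; Δs = -15·(0.8197 − sin(2π·0.8197)/(2π)) = -14.4578; s = 15.0000 − 14.4578 = 0.5422

θ=65.7°: 6.0908
θ=345.3°: 7.5000
θ=354.7°: 0.5422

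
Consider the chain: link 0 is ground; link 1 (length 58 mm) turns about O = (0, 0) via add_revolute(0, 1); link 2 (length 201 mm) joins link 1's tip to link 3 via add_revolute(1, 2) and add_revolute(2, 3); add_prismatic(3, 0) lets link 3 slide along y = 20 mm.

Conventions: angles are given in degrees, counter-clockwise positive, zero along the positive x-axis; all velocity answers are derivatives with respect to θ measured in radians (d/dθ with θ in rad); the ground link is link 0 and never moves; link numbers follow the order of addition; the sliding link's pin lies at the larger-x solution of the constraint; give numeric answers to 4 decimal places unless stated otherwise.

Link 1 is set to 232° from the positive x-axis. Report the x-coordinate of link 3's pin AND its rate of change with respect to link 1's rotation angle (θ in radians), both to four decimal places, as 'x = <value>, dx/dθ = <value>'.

geometry: r = 58 mm, L = 201 mm, e = 20 mm
crank pin P = (r cos θ, r sin θ) = (-35.708366, -45.704624)
h = r sin θ − e = -45.704624 − 20 = -65.704624
x = r cos θ + √(L² − h²) = -35.708366 + 189.957633 = 154.249268
dx/dθ = −r sin θ − h·r cos θ/√(L² − h²) (θ in radians; h = -65.704624) = 33.353424

x = 154.2493, dx/dθ = 33.3534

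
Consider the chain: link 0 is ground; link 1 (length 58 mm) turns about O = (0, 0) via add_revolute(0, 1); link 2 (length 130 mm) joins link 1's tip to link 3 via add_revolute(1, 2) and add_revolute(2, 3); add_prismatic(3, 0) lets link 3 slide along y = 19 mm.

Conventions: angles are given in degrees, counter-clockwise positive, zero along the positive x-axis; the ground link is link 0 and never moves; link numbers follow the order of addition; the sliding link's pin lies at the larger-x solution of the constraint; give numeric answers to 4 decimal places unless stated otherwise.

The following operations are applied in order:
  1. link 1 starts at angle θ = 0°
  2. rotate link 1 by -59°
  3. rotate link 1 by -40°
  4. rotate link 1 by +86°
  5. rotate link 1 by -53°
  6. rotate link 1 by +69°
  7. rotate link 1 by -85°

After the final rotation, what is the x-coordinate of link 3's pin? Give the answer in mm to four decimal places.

geometry: r = 58 mm, L = 130 mm, e = 19 mm; θ starts at 0°
rotate link 1 by -59°: θ ← 0° -59° = -59°
rotate link 1 by -40°: θ ← -59° -40° = -99°
rotate link 1 by +86°: θ ← -99° +86° = -13°
rotate link 1 by -53°: θ ← -13° -53° = -66°
rotate link 1 by +69°: θ ← -66° +69° = 3°
rotate link 1 by -85°: θ ← 3° -85° = -82°
crank pin P = (r cos θ, r sin θ) = (8.072040, -57.435548)
h = r sin θ − e = -57.435548 − 19 = -76.435548
x = r cos θ + √(L² − h²) = 8.072040 + 105.155157 = 113.227197

113.2272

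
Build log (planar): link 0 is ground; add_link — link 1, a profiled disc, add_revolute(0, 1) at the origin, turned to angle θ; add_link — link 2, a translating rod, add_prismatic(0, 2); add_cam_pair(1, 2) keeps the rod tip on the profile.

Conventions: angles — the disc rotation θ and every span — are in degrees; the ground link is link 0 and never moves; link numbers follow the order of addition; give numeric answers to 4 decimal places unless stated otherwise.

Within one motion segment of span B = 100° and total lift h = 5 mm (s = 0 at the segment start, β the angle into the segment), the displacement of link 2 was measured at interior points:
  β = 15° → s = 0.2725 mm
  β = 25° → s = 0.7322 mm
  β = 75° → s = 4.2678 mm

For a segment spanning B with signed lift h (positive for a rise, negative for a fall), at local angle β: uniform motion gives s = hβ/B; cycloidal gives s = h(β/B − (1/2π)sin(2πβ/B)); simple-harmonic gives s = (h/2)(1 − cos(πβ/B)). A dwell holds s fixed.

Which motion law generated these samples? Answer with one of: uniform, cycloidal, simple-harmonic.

candidates at β/B = r: uniform s = h·r (linear in β); cycloidal s = h·(r − sin(2πr)/(2π)); simple-harmonic s = (h/2)(1 − cos(πr))
β=15°: printed 0.2725 | uniform 0.7500, cycloidal 0.1062, simple-harmonic 0.2725
β=25°: printed 0.7322 | uniform 1.2500, cycloidal 0.4542, simple-harmonic 0.7322
β=75°: printed 4.2678 | uniform 3.7500, cycloidal 4.5458, simple-harmonic 4.2678
only one law matches every sample → simple-harmonic

simple-harmonic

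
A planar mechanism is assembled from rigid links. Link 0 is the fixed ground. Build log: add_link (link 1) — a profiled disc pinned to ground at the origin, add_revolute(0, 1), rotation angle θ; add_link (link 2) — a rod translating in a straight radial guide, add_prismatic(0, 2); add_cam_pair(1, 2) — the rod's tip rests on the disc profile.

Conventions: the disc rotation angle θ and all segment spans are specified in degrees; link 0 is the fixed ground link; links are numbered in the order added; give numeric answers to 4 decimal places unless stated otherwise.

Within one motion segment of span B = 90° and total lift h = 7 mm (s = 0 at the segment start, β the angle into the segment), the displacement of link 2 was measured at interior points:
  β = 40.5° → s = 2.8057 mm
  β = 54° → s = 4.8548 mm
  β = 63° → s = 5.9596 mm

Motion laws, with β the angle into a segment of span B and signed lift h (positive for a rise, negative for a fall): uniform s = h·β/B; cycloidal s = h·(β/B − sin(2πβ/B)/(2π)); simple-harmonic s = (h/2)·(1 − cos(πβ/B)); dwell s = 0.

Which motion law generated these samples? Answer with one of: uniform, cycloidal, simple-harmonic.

candidates at β/B = r: uniform s = h·r (linear in β); cycloidal s = h·(r − sin(2πr)/(2π)); simple-harmonic s = (h/2)(1 − cos(πr))
β=40.5°: printed 2.8057 | uniform 3.1500, cycloidal 2.8057, simple-harmonic 2.9525
β=54°: printed 4.8548 | uniform 4.2000, cycloidal 4.8548, simple-harmonic 4.5816
β=63°: printed 5.9596 | uniform 4.9000, cycloidal 5.9596, simple-harmonic 5.5572
only one law matches every sample → cycloidal

cycloidal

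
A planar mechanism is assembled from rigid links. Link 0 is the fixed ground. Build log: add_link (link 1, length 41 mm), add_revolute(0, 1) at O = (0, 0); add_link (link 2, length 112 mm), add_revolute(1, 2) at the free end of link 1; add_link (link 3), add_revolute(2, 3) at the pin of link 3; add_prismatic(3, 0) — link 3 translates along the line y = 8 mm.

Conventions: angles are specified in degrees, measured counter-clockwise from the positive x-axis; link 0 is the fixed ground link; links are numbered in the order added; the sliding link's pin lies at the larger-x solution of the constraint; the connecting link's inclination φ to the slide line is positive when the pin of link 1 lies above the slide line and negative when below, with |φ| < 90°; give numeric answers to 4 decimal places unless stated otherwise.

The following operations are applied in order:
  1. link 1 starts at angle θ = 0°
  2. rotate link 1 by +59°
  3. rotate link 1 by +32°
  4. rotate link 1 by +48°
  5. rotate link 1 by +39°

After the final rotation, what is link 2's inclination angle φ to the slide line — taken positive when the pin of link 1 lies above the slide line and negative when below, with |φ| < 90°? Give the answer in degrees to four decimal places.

geometry: r = 41 mm, L = 112 mm, e = 8 mm; θ starts at 0°
rotate link 1 by +59°: θ ← 0° +59° = 59°
rotate link 1 by +32°: θ ← 59° +32° = 91°
rotate link 1 by +48°: θ ← 91° +48° = 139°
rotate link 1 by +39°: θ ← 139° +39° = 178°
h = r sin θ − e = 1.430879 − 8 = -6.569121
sin φ = h / L = -6.569121 / 112 = -0.05865286
φ = arcsin(-0.05865286) = -3.362491°

-3.3625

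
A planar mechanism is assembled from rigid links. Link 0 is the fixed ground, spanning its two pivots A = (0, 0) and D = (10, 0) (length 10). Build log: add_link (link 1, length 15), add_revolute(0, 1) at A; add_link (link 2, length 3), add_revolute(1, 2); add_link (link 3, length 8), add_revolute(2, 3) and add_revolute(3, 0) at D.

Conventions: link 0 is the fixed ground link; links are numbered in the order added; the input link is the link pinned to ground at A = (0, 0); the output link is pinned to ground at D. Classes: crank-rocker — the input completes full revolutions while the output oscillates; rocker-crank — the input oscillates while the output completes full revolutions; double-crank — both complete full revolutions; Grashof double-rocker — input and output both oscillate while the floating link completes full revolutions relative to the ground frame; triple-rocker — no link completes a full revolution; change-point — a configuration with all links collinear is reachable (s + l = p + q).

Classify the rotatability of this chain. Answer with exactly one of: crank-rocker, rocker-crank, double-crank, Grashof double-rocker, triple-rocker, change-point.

lengths: ground=10, input=15, coupler=3, output=8
sorted: s=3 (shortest), l=15 (longest), p+q=18
s + l = 18 vs p + q = 18
s + l = p + q → change-point (collinear configuration reachable)

change-point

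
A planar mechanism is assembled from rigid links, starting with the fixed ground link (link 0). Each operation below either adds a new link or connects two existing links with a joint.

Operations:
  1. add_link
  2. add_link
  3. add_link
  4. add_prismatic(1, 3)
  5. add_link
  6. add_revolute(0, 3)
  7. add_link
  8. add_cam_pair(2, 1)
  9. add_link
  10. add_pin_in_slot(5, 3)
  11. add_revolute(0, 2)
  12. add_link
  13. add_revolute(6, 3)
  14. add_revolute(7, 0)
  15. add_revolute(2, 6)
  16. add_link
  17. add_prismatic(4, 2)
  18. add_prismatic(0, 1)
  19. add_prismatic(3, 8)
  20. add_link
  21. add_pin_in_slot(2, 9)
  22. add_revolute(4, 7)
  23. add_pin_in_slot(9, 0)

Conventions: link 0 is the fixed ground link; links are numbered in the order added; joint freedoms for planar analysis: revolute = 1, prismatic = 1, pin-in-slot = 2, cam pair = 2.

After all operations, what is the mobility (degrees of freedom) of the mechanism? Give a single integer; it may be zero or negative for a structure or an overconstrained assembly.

ground; <1,0,0>
#1 <2,0,0>
#2 <3,0,0>
#3 <4,0,0>
P:1↔3 J1 <4,1,0>
#4 <5,1,0>
R:0↔3 J1 <5,2,0>
#5 <6,2,0>
C:2↔1 J2 <6,2,1>
#6 <7,2,1>
PS:5↔3 J2 <7,2,2>
R:0↔2 J1 <7,3,2>
#7 <8,3,2>
R:6↔3 J1 <8,4,2>
R:7↔0 J1 <8,5,2>
R:2↔6 J1 <8,6,2>
#8 <9,6,2>
P:4↔2 J1 <9,7,2>
P:0↔1 J1 <9,8,2>
P:3↔8 J1 <9,9,2>
#9 <10,9,2>
PS:2↔9 J2 <10,9,3>
R:4↔7 J1 <10,10,3>
PS:9↔0 J2 <10,10,4>
3×9 − 2×10 − 1×4 = 3

M = 3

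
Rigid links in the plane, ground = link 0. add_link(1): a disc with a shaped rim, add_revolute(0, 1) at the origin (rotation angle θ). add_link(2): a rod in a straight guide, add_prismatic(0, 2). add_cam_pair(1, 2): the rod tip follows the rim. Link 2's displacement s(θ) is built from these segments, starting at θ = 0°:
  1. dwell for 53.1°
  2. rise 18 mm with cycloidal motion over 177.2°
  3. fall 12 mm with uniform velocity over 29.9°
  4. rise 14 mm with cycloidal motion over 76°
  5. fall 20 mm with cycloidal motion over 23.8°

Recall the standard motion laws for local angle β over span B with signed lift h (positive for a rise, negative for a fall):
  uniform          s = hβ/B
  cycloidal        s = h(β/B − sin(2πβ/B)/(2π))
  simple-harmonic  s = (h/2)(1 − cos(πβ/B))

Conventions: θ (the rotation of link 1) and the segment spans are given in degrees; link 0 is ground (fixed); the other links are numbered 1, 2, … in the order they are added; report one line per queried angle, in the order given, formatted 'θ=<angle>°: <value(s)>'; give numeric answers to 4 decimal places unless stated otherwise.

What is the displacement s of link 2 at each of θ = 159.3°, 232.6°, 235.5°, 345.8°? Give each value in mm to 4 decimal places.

segment 1 (0° to 53.1°, dwell): s unchanged at 0.0000
θ = 159.3° falls in segment 2 (53.1° to 230.3°, cycloidal, h = 18): β = 159.3 − 53.1 = 106.2°, B = 177.2°; Δs = 18·(0.5993 − sin(2π·0.5993)/(2π)) = 12.4618; s = 0.0000 + 12.4618 = 12.4618
segment 2 (53.1° to 230.3°, cycloidal, h = 18) is passed completely: s = 0.0000 + (18) = 18.0000
θ = 232.6° falls in segment 3 (230.3° to 260.2°, uniform, h = -12): β = 232.6 − 230.3 = 2.3°, B = 29.9°; Δs = -12·2.3/29.9 = -0.9231; s = 18.0000 − 0.9231 = 17.0769
θ = 235.5° falls in segment 3 (230.3° to 260.2°, uniform, h = -12): β = 235.5 − 230.3 = 5.2°, B = 29.9°; Δs = -12·5.2/29.9 = -2.0870; s = 18.0000 − 2.0870 = 15.9130
segment 3 (230.3° to 260.2°, uniform, h = -12) is passed completely: s = 18.0000 + (-12) = 6.0000
segment 4 (260.2° to 336.2°, cycloidal, h = 14) is passed completely: s = 6.0000 + (14) = 20.0000
θ = 345.8° falls in segment 5 (336.2° to 360°, cycloidal, h = -20): β = 345.8 − 336.2 = 9.6°, B = 23.8°; Δs = -20·(0.4034 − sin(2π·0.4034)/(2π)) = -6.2510; s = 20.0000 − 6.2510 = 13.7490

θ=159.3°: 12.4618
θ=232.6°: 17.0769
θ=235.5°: 15.9130
θ=345.8°: 13.7490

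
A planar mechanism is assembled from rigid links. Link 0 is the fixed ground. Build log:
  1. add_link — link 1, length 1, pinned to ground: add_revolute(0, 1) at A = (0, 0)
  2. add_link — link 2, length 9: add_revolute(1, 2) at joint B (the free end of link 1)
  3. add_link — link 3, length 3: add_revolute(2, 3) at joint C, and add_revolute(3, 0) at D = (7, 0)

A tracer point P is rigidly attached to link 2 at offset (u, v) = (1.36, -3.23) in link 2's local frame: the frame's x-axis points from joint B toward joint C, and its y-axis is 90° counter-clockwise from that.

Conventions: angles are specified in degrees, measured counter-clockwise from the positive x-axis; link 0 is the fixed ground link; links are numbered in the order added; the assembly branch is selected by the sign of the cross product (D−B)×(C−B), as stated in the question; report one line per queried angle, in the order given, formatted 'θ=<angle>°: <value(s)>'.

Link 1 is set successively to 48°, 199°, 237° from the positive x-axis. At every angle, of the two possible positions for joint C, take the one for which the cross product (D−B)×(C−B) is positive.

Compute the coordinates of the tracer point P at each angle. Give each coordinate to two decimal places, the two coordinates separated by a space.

A=(0,0), D=(7.00,0)
θ=48°: B = A + 1.00·(cos48°, sin48°) = (0.6691, 0.7431)
θ=48°: |BD| = 6.3743
θ=48°: circle(B,9.00) ∩ circle(D,3.00): a=8.8348, h=1.7164
θ=48°:   candidates: C₊=(9.6438,1.4178) cross=10.941; C₋=(9.2436,-1.9916) cross=-10.941
θ=48°:   branch + wants cross > 0 → take C=(9.6438,1.4178) (cross=10.941)
θ=48°: ex = (C−B)/|BC| = (0.9972,0.0750); ey = (-0.0750,0.9972)
θ=48°: P = B + 1.36·ex + -3.23·ey = (2.2674,-2.3758)
θ=199°: B = A + 1.00·(cos199°, sin199°) = (-0.9455, -0.3256)
θ=199°: |BD| = 7.9522
θ=199°: circle(B,9.00) ∩ circle(D,3.00): a=8.5032, h=2.9490
θ=199°:   candidates: C₊=(7.4298,2.9691) cross=23.451; C₋=(7.6712,-2.9239) cross=-23.451
θ=199°:   branch + wants cross > 0 → take C=(7.4298,2.9691) (cross=23.451)
θ=199°: ex = (C−B)/|BC| = (0.9306,0.3661); ey = (-0.3661,0.9306)
θ=199°: P = B + 1.36·ex + -3.23·ey = (1.5025,-2.8335)
θ=237°: B = A + 1.00·(cos237°, sin237°) = (-0.5446, -0.8387)
θ=237°: |BD| = 7.5911
θ=237°: circle(B,9.00) ∩ circle(D,3.00): a=8.5379, h=2.8467
θ=237°:   candidates: C₊=(7.6265,2.9338) cross=21.609; C₋=(8.2555,-2.7246) cross=-21.609
θ=237°:   branch + wants cross > 0 → take C=(7.6265,2.9338) (cross=21.609)
θ=237°: ex = (C−B)/|BC| = (0.9079,0.4192); ey = (-0.4192,0.9079)
θ=237°: P = B + 1.36·ex + -3.23·ey = (2.0440,-3.2011)

θ=48°: 2.27 -2.38
θ=199°: 1.50 -2.83
θ=237°: 2.04 -3.20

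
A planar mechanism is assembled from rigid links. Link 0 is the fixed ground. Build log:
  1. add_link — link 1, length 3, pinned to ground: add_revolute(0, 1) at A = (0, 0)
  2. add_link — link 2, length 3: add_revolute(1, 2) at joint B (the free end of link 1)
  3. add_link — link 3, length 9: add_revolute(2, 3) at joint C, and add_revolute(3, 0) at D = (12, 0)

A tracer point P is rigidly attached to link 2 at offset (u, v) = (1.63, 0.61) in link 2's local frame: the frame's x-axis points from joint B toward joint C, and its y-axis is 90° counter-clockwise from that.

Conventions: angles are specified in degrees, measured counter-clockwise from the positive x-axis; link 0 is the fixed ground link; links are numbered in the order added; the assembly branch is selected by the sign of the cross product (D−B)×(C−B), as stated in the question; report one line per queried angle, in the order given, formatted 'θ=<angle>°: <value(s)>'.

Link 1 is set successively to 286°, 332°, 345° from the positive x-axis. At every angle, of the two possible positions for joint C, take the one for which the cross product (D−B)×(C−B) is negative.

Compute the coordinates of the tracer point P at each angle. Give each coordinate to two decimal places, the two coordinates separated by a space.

A=(0,0), D=(12.00,0)
θ=286°: B = A + 3.00·(cos286°, sin286°) = (0.8269, -2.8838)
θ=286°: |BD| = 11.5392
θ=286°: circle(B,3.00) ∩ circle(D,9.00): a=2.6498, h=1.4066
θ=286°:   candidates: C₊=(3.0411,-0.8596) cross=16.231; C₋=(3.7442,-3.5835) cross=-16.231
θ=286°:   branch - wants cross < 0 → take C=(3.7442,-3.5835) (cross=-16.231)
θ=286°: ex = (C−B)/|BC| = (0.9724,-0.2332); ey = (0.2332,0.9724)
θ=286°: P = B + 1.63·ex + 0.61·ey = (2.5542,-2.6708)
θ=332°: B = A + 3.00·(cos332°, sin332°) = (2.6488, -1.4084)
θ=332°: |BD| = 9.4566
θ=332°: circle(B,3.00) ∩ circle(D,9.00): a=0.9215, h=2.8550
θ=332°:   candidates: C₊=(3.1348,1.5520) cross=26.998; C₋=(3.9852,-4.0943) cross=-26.998
θ=332°:   branch - wants cross < 0 → take C=(3.9852,-4.0943) (cross=-26.998)
θ=332°: ex = (C−B)/|BC| = (0.4455,-0.8953); ey = (0.8953,0.4455)
θ=332°: P = B + 1.63·ex + 0.61·ey = (3.9211,-2.5960)
θ=345°: B = A + 3.00·(cos345°, sin345°) = (2.8978, -0.7765)
θ=345°: |BD| = 9.1353
θ=345°: circle(B,3.00) ∩ circle(D,9.00): a=0.6269, h=2.9338
θ=345°:   candidates: C₊=(3.2730,2.2000) cross=26.801; C₋=(3.7717,-3.6463) cross=-26.801
θ=345°:   branch - wants cross < 0 → take C=(3.7717,-3.6463) (cross=-26.801)
θ=345°: ex = (C−B)/|BC| = (0.2913,-0.9566); ey = (0.9566,0.2913)
θ=345°: P = B + 1.63·ex + 0.61·ey = (3.9562,-2.1581)

θ=286°: 2.55 -2.67
θ=332°: 3.92 -2.60
θ=345°: 3.96 -2.16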